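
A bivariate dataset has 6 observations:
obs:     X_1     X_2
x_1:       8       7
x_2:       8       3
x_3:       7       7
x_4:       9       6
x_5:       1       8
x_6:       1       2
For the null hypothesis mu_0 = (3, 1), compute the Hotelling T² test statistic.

Step 1 — sample mean vector:
  mean(X_1) = (8 + 8 + 7 + 9 + 1 + 1) / 6 = 34/6 = 5.6667
  mean(X_2) = (7 + 3 + 7 + 6 + 8 + 2) / 6 = 33/6 = 5.5
  x̄ = (5.6667, 5.5),  deviation x̄ - mu_0 = (5.6667, 5.5) - (3, 1) = (2.6667, 4.5).

Step 2 — sample covariance matrix, S[i,j] = (1/(n-1)) · Σ_k (x_{k,i} - mean_i) · (x_{k,j} - mean_j), divisor n-1 = 5:
  S[X_1,X_1] = ((2.3333)·(2.3333) + (2.3333)·(2.3333) + (1.3333)·(1.3333) + (3.3333)·(3.3333) + (-4.6667)·(-4.6667) + (-4.6667)·(-4.6667)) / 5 = 67.3333/5 = 13.4667
  S[X_1,X_2] = ((2.3333)·(1.5) + (2.3333)·(-2.5) + (1.3333)·(1.5) + (3.3333)·(0.5) + (-4.6667)·(2.5) + (-4.6667)·(-3.5)) / 5 = 6/5 = 1.2
  S[X_2,X_2] = ((1.5)·(1.5) + (-2.5)·(-2.5) + (1.5)·(1.5) + (0.5)·(0.5) + (2.5)·(2.5) + (-3.5)·(-3.5)) / 5 = 29.5/5 = 5.9
  S = [[13.4667, 1.2],
 [1.2, 5.9]].

Step 3 — invert S. det(S) = 13.4667·5.9 - (1.2)² = 78.0133.
  S^{-1} = (1/det) · [[d, -b], [-b, a]] = [[0.0756, -0.0154],
 [-0.0154, 0.1726]].

Step 4 — quadratic form (x̄ - mu_0)^T · S^{-1} · (x̄ - mu_0):
  S^{-1} · (x̄ - mu_0) = (0.1325, 0.7358),
  (x̄ - mu_0)^T · [...] = (2.6667)·(0.1325) + (4.5)·(0.7358) = 3.6642.

Step 5 — scale by n: T² = 6 · 3.6642 = 21.9851.

T² ≈ 21.9851


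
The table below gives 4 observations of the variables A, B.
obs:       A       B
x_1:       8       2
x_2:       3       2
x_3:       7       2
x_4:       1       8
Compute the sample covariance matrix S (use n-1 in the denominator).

Step 1 — column means:
  mean(A) = (8 + 3 + 7 + 1) / 4 = 19/4 = 4.75
  mean(B) = (2 + 2 + 2 + 8) / 4 = 14/4 = 3.5

Step 2 — sample covariance S[i,j] = (1/(n-1)) · Σ_k (x_{k,i} - mean_i) · (x_{k,j} - mean_j), with n-1 = 3.
  S[A,A] = ((3.25)·(3.25) + (-1.75)·(-1.75) + (2.25)·(2.25) + (-3.75)·(-3.75)) / 3 = 32.75/3 = 10.9167
  S[A,B] = ((3.25)·(-1.5) + (-1.75)·(-1.5) + (2.25)·(-1.5) + (-3.75)·(4.5)) / 3 = -22.5/3 = -7.5
  S[B,B] = ((-1.5)·(-1.5) + (-1.5)·(-1.5) + (-1.5)·(-1.5) + (4.5)·(4.5)) / 3 = 27/3 = 9

S is symmetric (S[j,i] = S[i,j]). Assembling:

S = [[10.9167, -7.5],
 [-7.5, 9]]


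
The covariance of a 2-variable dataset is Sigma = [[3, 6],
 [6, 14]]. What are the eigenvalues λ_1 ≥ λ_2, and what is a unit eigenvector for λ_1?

Step 1 — characteristic polynomial of 2×2 Sigma:
  det(Sigma - λI) = λ² - trace · λ + det = 0.
  trace = 3 + 14 = 17, det = 3·14 - (6)² = 6.
Step 2 — discriminant:
  Δ = trace² - 4·det = 289 - 24 = 265.
Step 3 — eigenvalues:
  λ = (trace ± √Δ)/2 = (17 ± 16.2788)/2,
  λ_1 = 16.6394,  λ_2 = 0.3606.

Step 4 — unit eigenvector for λ_1: solve (Sigma - λ_1 I)v = 0. First row:
  (3 - 16.6394)·v_x + (6)·v_y = 0, i.e. (-13.6394)·v_x + (6)·v_y = 0,
  so v ∝ (b, λ_1 - a) = (6, 13.6394) = u.
  ||u|| = √((6)² + (13.6394)²) = √(222.0335) ≈ 14.9008,
  v_1 = u/||u|| ≈ (0.4027, 0.9153) (||v_1|| = 1).

λ_1 = 16.6394,  λ_2 = 0.3606;  v_1 ≈ (0.4027, 0.9153)


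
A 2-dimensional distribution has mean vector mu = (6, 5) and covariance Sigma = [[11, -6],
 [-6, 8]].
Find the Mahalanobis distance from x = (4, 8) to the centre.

Step 1 — centre the observation: (x - mu) = (-2, 3).

Step 2 — invert Sigma. det(Sigma) = 11·8 - (-6)² = 52.
  Sigma^{-1} = (1/det) · [[d, -b], [-b, a]] = [[0.1538, 0.1154],
 [0.1154, 0.2115]].

Step 3 — form the quadratic (x - mu)^T · Sigma^{-1} · (x - mu):
  Sigma^{-1} · (x - mu) = (0.0385, 0.4038).
  (x - mu)^T · [Sigma^{-1} · (x - mu)] = (-2)·(0.0385) + (3)·(0.4038) = 1.1346.

Step 4 — take square root: d = √(1.1346) ≈ 1.0652.

d(x, mu) = √(1.1346) ≈ 1.0652


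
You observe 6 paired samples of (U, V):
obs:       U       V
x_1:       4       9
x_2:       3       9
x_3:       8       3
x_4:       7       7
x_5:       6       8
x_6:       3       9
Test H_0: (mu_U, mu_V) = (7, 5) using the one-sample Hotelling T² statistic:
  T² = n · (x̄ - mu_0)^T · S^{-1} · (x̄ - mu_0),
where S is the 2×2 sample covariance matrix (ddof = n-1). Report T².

Step 1 — sample mean vector:
  mean(U) = (4 + 3 + 8 + 7 + 6 + 3) / 6 = 31/6 = 5.1667
  mean(V) = (9 + 9 + 3 + 7 + 8 + 9) / 6 = 45/6 = 7.5
  x̄ = (5.1667, 7.5),  deviation x̄ - mu_0 = (5.1667, 7.5) - (7, 5) = (-1.8333, 2.5).

Step 2 — sample covariance matrix, S[i,j] = (1/(n-1)) · Σ_k (x_{k,i} - mean_i) · (x_{k,j} - mean_j), divisor n-1 = 5:
  S[U,U] = ((-1.1667)·(-1.1667) + (-2.1667)·(-2.1667) + (2.8333)·(2.8333) + (1.8333)·(1.8333) + (0.8333)·(0.8333) + (-2.1667)·(-2.1667)) / 5 = 22.8333/5 = 4.5667
  S[U,V] = ((-1.1667)·(1.5) + (-2.1667)·(1.5) + (2.8333)·(-4.5) + (1.8333)·(-0.5) + (0.8333)·(0.5) + (-2.1667)·(1.5)) / 5 = -21.5/5 = -4.3
  S[V,V] = ((1.5)·(1.5) + (1.5)·(1.5) + (-4.5)·(-4.5) + (-0.5)·(-0.5) + (0.5)·(0.5) + (1.5)·(1.5)) / 5 = 27.5/5 = 5.5
  S = [[4.5667, -4.3],
 [-4.3, 5.5]].

Step 3 — invert S. det(S) = 4.5667·5.5 - (-4.3)² = 6.6267.
  S^{-1} = (1/det) · [[d, -b], [-b, a]] = [[0.83, 0.6489],
 [0.6489, 0.6891]].

Step 4 — quadratic form (x̄ - mu_0)^T · S^{-1} · (x̄ - mu_0):
  S^{-1} · (x̄ - mu_0) = (0.1006, 0.5332),
  (x̄ - mu_0)^T · [...] = (-1.8333)·(0.1006) + (2.5)·(0.5332) = 1.1486.

Step 5 — scale by n: T² = 6 · 1.1486 = 6.8913.

T² ≈ 6.8913


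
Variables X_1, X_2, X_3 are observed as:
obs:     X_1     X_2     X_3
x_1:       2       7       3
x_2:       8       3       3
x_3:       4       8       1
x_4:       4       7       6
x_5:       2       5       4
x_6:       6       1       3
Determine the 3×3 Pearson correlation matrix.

Step 1 — column means:
  mean(X_1) = (2 + 8 + 4 + 4 + 2 + 6) / 6 = 26/6 = 4.3333
  mean(X_2) = (7 + 3 + 8 + 7 + 5 + 1) / 6 = 31/6 = 5.1667
  mean(X_3) = (3 + 3 + 1 + 6 + 4 + 3) / 6 = 20/6 = 3.3333

Step 2 — sample variances and covariances s[i,j] = (1/(n-1)) · Σ_k (x_{k,i} - mean_i) · (x_{k,j} - mean_j), with n-1 = 5:
  s[X_1,X_1] = ((-2.3333)·(-2.3333) + (3.6667)·(3.6667) + (-0.3333)·(-0.3333) + (-0.3333)·(-0.3333) + (-2.3333)·(-2.3333) + (1.6667)·(1.6667)) / 5 = 27.3333/5 = 5.4667
  s[X_1,X_2] = ((-2.3333)·(1.8333) + (3.6667)·(-2.1667) + (-0.3333)·(2.8333) + (-0.3333)·(1.8333) + (-2.3333)·(-0.1667) + (1.6667)·(-4.1667)) / 5 = -20.3333/5 = -4.0667
  s[X_1,X_3] = ((-2.3333)·(-0.3333) + (3.6667)·(-0.3333) + (-0.3333)·(-2.3333) + (-0.3333)·(2.6667) + (-2.3333)·(0.6667) + (1.6667)·(-0.3333)) / 5 = -2.6667/5 = -0.5333
  s[X_2,X_2] = ((1.8333)·(1.8333) + (-2.1667)·(-2.1667) + (2.8333)·(2.8333) + (1.8333)·(1.8333) + (-0.1667)·(-0.1667) + (-4.1667)·(-4.1667)) / 5 = 36.8333/5 = 7.3667
  s[X_2,X_3] = ((1.8333)·(-0.3333) + (-2.1667)·(-0.3333) + (2.8333)·(-2.3333) + (1.8333)·(2.6667) + (-0.1667)·(0.6667) + (-4.1667)·(-0.3333)) / 5 = -0.3333/5 = -0.0667
  s[X_3,X_3] = ((-0.3333)·(-0.3333) + (-0.3333)·(-0.3333) + (-2.3333)·(-2.3333) + (2.6667)·(2.6667) + (0.6667)·(0.6667) + (-0.3333)·(-0.3333)) / 5 = 13.3333/5 = 2.6667
  Sample standard deviations s_i = √(s[i,i]):
  s(X_1) = √(5.4667) = 2.3381
  s(X_2) = √(7.3667) = 2.7142
  s(X_3) = √(2.6667) = 1.633

Step 3 — r_{ij} = s_{ij} / (s_i · s_j):
  r[X_1,X_1] = 1 (diagonal).
  r[X_1,X_2] = -4.0667 / (2.3381 · 2.7142) = -4.0667 / 6.346 = -0.6408
  r[X_1,X_3] = -0.5333 / (2.3381 · 1.633) = -0.5333 / 3.8181 = -0.1397
  r[X_2,X_2] = 1 (diagonal).
  r[X_2,X_3] = -0.0667 / (2.7142 · 1.633) = -0.0667 / 4.4322 = -0.015
  r[X_3,X_3] = 1 (diagonal).

R is symmetric with unit diagonal. Assembling:

R = [[1, -0.6408, -0.1397],
 [-0.6408, 1, -0.015],
 [-0.1397, -0.015, 1]]


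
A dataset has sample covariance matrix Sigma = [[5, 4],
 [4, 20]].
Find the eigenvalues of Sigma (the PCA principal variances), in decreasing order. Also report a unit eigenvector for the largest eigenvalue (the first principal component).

Step 1 — characteristic polynomial of 2×2 Sigma:
  det(Sigma - λI) = λ² - trace · λ + det = 0.
  trace = 5 + 20 = 25, det = 5·20 - (4)² = 84.
Step 2 — discriminant:
  Δ = trace² - 4·det = 625 - 336 = 289.
Step 3 — eigenvalues:
  λ = (trace ± √Δ)/2 = (25 ± 17)/2,
  λ_1 = 21,  λ_2 = 4.

Step 4 — unit eigenvector for λ_1: solve (Sigma - λ_1 I)v = 0. First row:
  (5 - 21)·v_x + (4)·v_y = 0, i.e. (-16)·v_x + (4)·v_y = 0,
  so v ∝ (b, λ_1 - a) = (4, 16) = u.
  ||u|| = √((4)² + (16)²) = √(272) ≈ 16.4924,
  v_1 = u/||u|| ≈ (0.2425, 0.9701) (||v_1|| = 1).

λ_1 = 21,  λ_2 = 4;  v_1 ≈ (0.2425, 0.9701)


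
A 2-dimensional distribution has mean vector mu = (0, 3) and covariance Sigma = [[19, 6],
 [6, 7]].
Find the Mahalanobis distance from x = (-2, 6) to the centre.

Step 1 — centre the observation: (x - mu) = (-2, 3).

Step 2 — invert Sigma. det(Sigma) = 19·7 - (6)² = 97.
  Sigma^{-1} = (1/det) · [[d, -b], [-b, a]] = [[0.0722, -0.0619],
 [-0.0619, 0.1959]].

Step 3 — form the quadratic (x - mu)^T · Sigma^{-1} · (x - mu):
  Sigma^{-1} · (x - mu) = (-0.3299, 0.7113).
  (x - mu)^T · [Sigma^{-1} · (x - mu)] = (-2)·(-0.3299) + (3)·(0.7113) = 2.7938.

Step 4 — take square root: d = √(2.7938) ≈ 1.6715.

d(x, mu) = √(2.7938) ≈ 1.6715


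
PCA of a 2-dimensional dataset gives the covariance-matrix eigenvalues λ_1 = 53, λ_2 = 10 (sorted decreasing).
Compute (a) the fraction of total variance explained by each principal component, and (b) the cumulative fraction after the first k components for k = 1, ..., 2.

Step 1 — total variance = trace(Sigma) = Σ λ_i = 53 + 10 = 63.

Step 2 — fraction explained by component i = λ_i / Σ λ:
  PC1: 53/63 = 0.8413
  PC2: 10/63 = 0.1587

Step 3 — cumulative fraction after k components = (λ_1 + ... + λ_k) / Σ λ:
  k = 1: 53/63 = 0.8413
  k = 2: (53 + 10)/63 = 63/63 = 1

Summary (fraction, with percent):

explained: PC1 0.8413 (84.13%), PC2 0.1587 (15.87%);  cumulative: 0.8413, 1


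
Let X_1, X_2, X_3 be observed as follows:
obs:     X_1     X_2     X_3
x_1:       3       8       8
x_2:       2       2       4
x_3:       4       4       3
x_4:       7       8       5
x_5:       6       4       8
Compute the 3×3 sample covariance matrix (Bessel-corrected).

Step 1 — column means:
  mean(X_1) = (3 + 2 + 4 + 7 + 6) / 5 = 22/5 = 4.4
  mean(X_2) = (8 + 2 + 4 + 8 + 4) / 5 = 26/5 = 5.2
  mean(X_3) = (8 + 4 + 3 + 5 + 8) / 5 = 28/5 = 5.6

Step 2 — sample covariance S[i,j] = (1/(n-1)) · Σ_k (x_{k,i} - mean_i) · (x_{k,j} - mean_j), with n-1 = 4.
  S[X_1,X_1] = ((-1.4)·(-1.4) + (-2.4)·(-2.4) + (-0.4)·(-0.4) + (2.6)·(2.6) + (1.6)·(1.6)) / 4 = 17.2/4 = 4.3
  S[X_1,X_2] = ((-1.4)·(2.8) + (-2.4)·(-3.2) + (-0.4)·(-1.2) + (2.6)·(2.8) + (1.6)·(-1.2)) / 4 = 9.6/4 = 2.4
  S[X_1,X_3] = ((-1.4)·(2.4) + (-2.4)·(-1.6) + (-0.4)·(-2.6) + (2.6)·(-0.6) + (1.6)·(2.4)) / 4 = 3.8/4 = 0.95
  S[X_2,X_2] = ((2.8)·(2.8) + (-3.2)·(-3.2) + (-1.2)·(-1.2) + (2.8)·(2.8) + (-1.2)·(-1.2)) / 4 = 28.8/4 = 7.2
  S[X_2,X_3] = ((2.8)·(2.4) + (-3.2)·(-1.6) + (-1.2)·(-2.6) + (2.8)·(-0.6) + (-1.2)·(2.4)) / 4 = 10.4/4 = 2.6
  S[X_3,X_3] = ((2.4)·(2.4) + (-1.6)·(-1.6) + (-2.6)·(-2.6) + (-0.6)·(-0.6) + (2.4)·(2.4)) / 4 = 21.2/4 = 5.3

S is symmetric (S[j,i] = S[i,j]). Assembling:

S = [[4.3, 2.4, 0.95],
 [2.4, 7.2, 2.6],
 [0.95, 2.6, 5.3]]


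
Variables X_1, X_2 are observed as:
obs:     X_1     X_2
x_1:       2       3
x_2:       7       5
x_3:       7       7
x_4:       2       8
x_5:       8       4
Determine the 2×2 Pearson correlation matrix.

Step 1 — column means:
  mean(X_1) = (2 + 7 + 7 + 2 + 8) / 5 = 26/5 = 5.2
  mean(X_2) = (3 + 5 + 7 + 8 + 4) / 5 = 27/5 = 5.4

Step 2 — sample variances and covariances s[i,j] = (1/(n-1)) · Σ_k (x_{k,i} - mean_i) · (x_{k,j} - mean_j), with n-1 = 4:
  s[X_1,X_1] = ((-3.2)·(-3.2) + (1.8)·(1.8) + (1.8)·(1.8) + (-3.2)·(-3.2) + (2.8)·(2.8)) / 4 = 34.8/4 = 8.7
  s[X_1,X_2] = ((-3.2)·(-2.4) + (1.8)·(-0.4) + (1.8)·(1.6) + (-3.2)·(2.6) + (2.8)·(-1.4)) / 4 = -2.4/4 = -0.6
  s[X_2,X_2] = ((-2.4)·(-2.4) + (-0.4)·(-0.4) + (1.6)·(1.6) + (2.6)·(2.6) + (-1.4)·(-1.4)) / 4 = 17.2/4 = 4.3
  Sample standard deviations s_i = √(s[i,i]):
  s(X_1) = √(8.7) = 2.9496
  s(X_2) = √(4.3) = 2.0736

Step 3 — r_{ij} = s_{ij} / (s_i · s_j):
  r[X_1,X_1] = 1 (diagonal).
  r[X_1,X_2] = -0.6 / (2.9496 · 2.0736) = -0.6 / 6.1164 = -0.0981
  r[X_2,X_2] = 1 (diagonal).

R is symmetric with unit diagonal. Assembling:

R = [[1, -0.0981],
 [-0.0981, 1]]


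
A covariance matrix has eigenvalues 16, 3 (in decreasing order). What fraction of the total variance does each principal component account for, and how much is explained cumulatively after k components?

Step 1 — total variance = trace(Sigma) = Σ λ_i = 16 + 3 = 19.

Step 2 — fraction explained by component i = λ_i / Σ λ:
  PC1: 16/19 = 0.8421
  PC2: 3/19 = 0.1579

Step 3 — cumulative fraction after k components = (λ_1 + ... + λ_k) / Σ λ:
  k = 1: 16/19 = 0.8421
  k = 2: (16 + 3)/19 = 19/19 = 1

Summary (fraction, with percent):

explained: PC1 0.8421 (84.21%), PC2 0.1579 (15.79%);  cumulative: 0.8421, 1


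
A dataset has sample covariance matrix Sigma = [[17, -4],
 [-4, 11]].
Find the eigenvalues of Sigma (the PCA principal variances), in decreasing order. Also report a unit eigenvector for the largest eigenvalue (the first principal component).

Step 1 — characteristic polynomial of 2×2 Sigma:
  det(Sigma - λI) = λ² - trace · λ + det = 0.
  trace = 17 + 11 = 28, det = 17·11 - (-4)² = 171.
Step 2 — discriminant:
  Δ = trace² - 4·det = 784 - 684 = 100.
Step 3 — eigenvalues:
  λ = (trace ± √Δ)/2 = (28 ± 10)/2,
  λ_1 = 19,  λ_2 = 9.

Step 4 — unit eigenvector for λ_1: solve (Sigma - λ_1 I)v = 0. First row:
  (17 - 19)·v_x + (-4)·v_y = 0, i.e. (-2)·v_x + (-4)·v_y = 0,
  so v ∝ (b, λ_1 - a) = (-4, 2); multiply by -1 so the first entry is positive: u = (4, -2).
  ||u|| = √((4)² + (-2)²) = √(20) ≈ 4.4721,
  v_1 = u/||u|| ≈ (0.8944, -0.4472) (||v_1|| = 1).

λ_1 = 19,  λ_2 = 9;  v_1 ≈ (0.8944, -0.4472)


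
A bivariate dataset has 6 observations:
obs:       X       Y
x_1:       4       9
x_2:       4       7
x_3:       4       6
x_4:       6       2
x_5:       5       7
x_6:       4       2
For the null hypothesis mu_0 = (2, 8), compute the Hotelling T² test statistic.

Step 1 — sample mean vector:
  mean(X) = (4 + 4 + 4 + 6 + 5 + 4) / 6 = 27/6 = 4.5
  mean(Y) = (9 + 7 + 6 + 2 + 7 + 2) / 6 = 33/6 = 5.5
  x̄ = (4.5, 5.5),  deviation x̄ - mu_0 = (4.5, 5.5) - (2, 8) = (2.5, -2.5).

Step 2 — sample covariance matrix, S[i,j] = (1/(n-1)) · Σ_k (x_{k,i} - mean_i) · (x_{k,j} - mean_j), divisor n-1 = 5:
  S[X,X] = ((-0.5)·(-0.5) + (-0.5)·(-0.5) + (-0.5)·(-0.5) + (1.5)·(1.5) + (0.5)·(0.5) + (-0.5)·(-0.5)) / 5 = 3.5/5 = 0.7
  S[X,Y] = ((-0.5)·(3.5) + (-0.5)·(1.5) + (-0.5)·(0.5) + (1.5)·(-3.5) + (0.5)·(1.5) + (-0.5)·(-3.5)) / 5 = -5.5/5 = -1.1
  S[Y,Y] = ((3.5)·(3.5) + (1.5)·(1.5) + (0.5)·(0.5) + (-3.5)·(-3.5) + (1.5)·(1.5) + (-3.5)·(-3.5)) / 5 = 41.5/5 = 8.3
  S = [[0.7, -1.1],
 [-1.1, 8.3]].

Step 3 — invert S. det(S) = 0.7·8.3 - (-1.1)² = 4.6.
  S^{-1} = (1/det) · [[d, -b], [-b, a]] = [[1.8043, 0.2391],
 [0.2391, 0.1522]].

Step 4 — quadratic form (x̄ - mu_0)^T · S^{-1} · (x̄ - mu_0):
  S^{-1} · (x̄ - mu_0) = (3.913, 0.2174),
  (x̄ - mu_0)^T · [...] = (2.5)·(3.913) + (-2.5)·(0.2174) = 9.2391.

Step 5 — scale by n: T² = 6 · 9.2391 = 55.4348.

T² ≈ 55.4348


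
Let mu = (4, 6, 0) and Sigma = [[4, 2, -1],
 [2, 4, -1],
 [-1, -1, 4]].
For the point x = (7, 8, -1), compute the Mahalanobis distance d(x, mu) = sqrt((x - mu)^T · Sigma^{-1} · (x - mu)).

Step 1 — centre the observation: (x - mu) = (3, 2, -1).

Step 2 — invert Sigma (cofactor / det for 3×3, or solve directly):
  Sigma^{-1} = [[0.3409, -0.1591, 0.0455],
 [-0.1591, 0.3409, 0.0455],
 [0.0455, 0.0455, 0.2727]].

Step 3 — form the quadratic (x - mu)^T · Sigma^{-1} · (x - mu):
  Sigma^{-1} · (x - mu) = (0.6591, 0.1591, -0.0455).
  (x - mu)^T · [Sigma^{-1} · (x - mu)] = (3)·(0.6591) + (2)·(0.1591) + (-1)·(-0.0455) = 2.3409.

Step 4 — take square root: d = √(2.3409) ≈ 1.53.

d(x, mu) = √(2.3409) ≈ 1.53


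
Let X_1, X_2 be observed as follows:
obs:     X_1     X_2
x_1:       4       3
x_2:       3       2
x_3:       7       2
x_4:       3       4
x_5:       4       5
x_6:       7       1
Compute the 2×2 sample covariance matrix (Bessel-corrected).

Step 1 — column means:
  mean(X_1) = (4 + 3 + 7 + 3 + 4 + 7) / 6 = 28/6 = 4.6667
  mean(X_2) = (3 + 2 + 2 + 4 + 5 + 1) / 6 = 17/6 = 2.8333

Step 2 — sample covariance S[i,j] = (1/(n-1)) · Σ_k (x_{k,i} - mean_i) · (x_{k,j} - mean_j), with n-1 = 5.
  S[X_1,X_1] = ((-0.6667)·(-0.6667) + (-1.6667)·(-1.6667) + (2.3333)·(2.3333) + (-1.6667)·(-1.6667) + (-0.6667)·(-0.6667) + (2.3333)·(2.3333)) / 5 = 17.3333/5 = 3.4667
  S[X_1,X_2] = ((-0.6667)·(0.1667) + (-1.6667)·(-0.8333) + (2.3333)·(-0.8333) + (-1.6667)·(1.1667) + (-0.6667)·(2.1667) + (2.3333)·(-1.8333)) / 5 = -8.3333/5 = -1.6667
  S[X_2,X_2] = ((0.1667)·(0.1667) + (-0.8333)·(-0.8333) + (-0.8333)·(-0.8333) + (1.1667)·(1.1667) + (2.1667)·(2.1667) + (-1.8333)·(-1.8333)) / 5 = 10.8333/5 = 2.1667

S is symmetric (S[j,i] = S[i,j]). Assembling:

S = [[3.4667, -1.6667],
 [-1.6667, 2.1667]]


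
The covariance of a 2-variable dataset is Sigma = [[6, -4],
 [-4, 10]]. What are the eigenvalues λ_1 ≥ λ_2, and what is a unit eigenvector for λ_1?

Step 1 — characteristic polynomial of 2×2 Sigma:
  det(Sigma - λI) = λ² - trace · λ + det = 0.
  trace = 6 + 10 = 16, det = 6·10 - (-4)² = 44.
Step 2 — discriminant:
  Δ = trace² - 4·det = 256 - 176 = 80.
Step 3 — eigenvalues:
  λ = (trace ± √Δ)/2 = (16 ± 8.9443)/2,
  λ_1 = 12.4721,  λ_2 = 3.5279.

Step 4 — unit eigenvector for λ_1: solve (Sigma - λ_1 I)v = 0. First row:
  (6 - 12.4721)·v_x + (-4)·v_y = 0, i.e. (-6.4721)·v_x + (-4)·v_y = 0,
  so v ∝ (b, λ_1 - a) = (-4, 6.4721); multiply by -1 so the first entry is positive: u = (4, -6.4721).
  ||u|| = √((4)² + (-6.4721)²) = √(57.8885) ≈ 7.6085,
  v_1 = u/||u|| ≈ (0.5257, -0.8507) (||v_1|| = 1).

λ_1 = 12.4721,  λ_2 = 3.5279;  v_1 ≈ (0.5257, -0.8507)


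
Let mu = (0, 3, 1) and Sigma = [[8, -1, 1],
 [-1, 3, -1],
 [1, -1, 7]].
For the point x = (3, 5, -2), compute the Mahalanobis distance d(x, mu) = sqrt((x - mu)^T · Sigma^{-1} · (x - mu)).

Step 1 — centre the observation: (x - mu) = (3, 2, -3).

Step 2 — invert Sigma (cofactor / det for 3×3, or solve directly):
  Sigma^{-1} = [[0.1316, 0.0395, -0.0132],
 [0.0395, 0.3618, 0.0461],
 [-0.0132, 0.0461, 0.1513]].

Step 3 — form the quadratic (x - mu)^T · Sigma^{-1} · (x - mu):
  Sigma^{-1} · (x - mu) = (0.5132, 0.7039, -0.4013).
  (x - mu)^T · [Sigma^{-1} · (x - mu)] = (3)·(0.5132) + (2)·(0.7039) + (-3)·(-0.4013) = 4.1513.

Step 4 — take square root: d = √(4.1513) ≈ 2.0375.

d(x, mu) = √(4.1513) ≈ 2.0375


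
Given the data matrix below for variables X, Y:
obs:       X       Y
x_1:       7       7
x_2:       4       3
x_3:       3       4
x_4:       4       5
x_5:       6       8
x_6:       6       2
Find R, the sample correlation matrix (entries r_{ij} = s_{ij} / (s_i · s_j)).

Step 1 — column means:
  mean(X) = (7 + 4 + 3 + 4 + 6 + 6) / 6 = 30/6 = 5
  mean(Y) = (7 + 3 + 4 + 5 + 8 + 2) / 6 = 29/6 = 4.8333

Step 2 — sample variances and covariances s[i,j] = (1/(n-1)) · Σ_k (x_{k,i} - mean_i) · (x_{k,j} - mean_j), with n-1 = 5:
  s[X,X] = ((2)·(2) + (-1)·(-1) + (-2)·(-2) + (-1)·(-1) + (1)·(1) + (1)·(1)) / 5 = 12/5 = 2.4
  s[X,Y] = ((2)·(2.1667) + (-1)·(-1.8333) + (-2)·(-0.8333) + (-1)·(0.1667) + (1)·(3.1667) + (1)·(-2.8333)) / 5 = 8/5 = 1.6
  s[Y,Y] = ((2.1667)·(2.1667) + (-1.8333)·(-1.8333) + (-0.8333)·(-0.8333) + (0.1667)·(0.1667) + (3.1667)·(3.1667) + (-2.8333)·(-2.8333)) / 5 = 26.8333/5 = 5.3667
  Sample standard deviations s_i = √(s[i,i]):
  s(X) = √(2.4) = 1.5492
  s(Y) = √(5.3667) = 2.3166

Step 3 — r_{ij} = s_{ij} / (s_i · s_j):
  r[X,X] = 1 (diagonal).
  r[X,Y] = 1.6 / (1.5492 · 2.3166) = 1.6 / 3.5889 = 0.4458
  r[Y,Y] = 1 (diagonal).

R is symmetric with unit diagonal. Assembling:

R = [[1, 0.4458],
 [0.4458, 1]]


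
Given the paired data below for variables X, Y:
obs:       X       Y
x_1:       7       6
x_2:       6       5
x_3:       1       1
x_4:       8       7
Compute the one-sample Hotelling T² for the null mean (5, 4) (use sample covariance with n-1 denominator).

Step 1 — sample mean vector:
  mean(X) = (7 + 6 + 1 + 8) / 4 = 22/4 = 5.5
  mean(Y) = (6 + 5 + 1 + 7) / 4 = 19/4 = 4.75
  x̄ = (5.5, 4.75),  deviation x̄ - mu_0 = (5.5, 4.75) - (5, 4) = (0.5, 0.75).

Step 2 — sample covariance matrix, S[i,j] = (1/(n-1)) · Σ_k (x_{k,i} - mean_i) · (x_{k,j} - mean_j), divisor n-1 = 3:
  S[X,X] = ((1.5)·(1.5) + (0.5)·(0.5) + (-4.5)·(-4.5) + (2.5)·(2.5)) / 3 = 29/3 = 9.6667
  S[X,Y] = ((1.5)·(1.25) + (0.5)·(0.25) + (-4.5)·(-3.75) + (2.5)·(2.25)) / 3 = 24.5/3 = 8.1667
  S[Y,Y] = ((1.25)·(1.25) + (0.25)·(0.25) + (-3.75)·(-3.75) + (2.25)·(2.25)) / 3 = 20.75/3 = 6.9167
  S = [[9.6667, 8.1667],
 [8.1667, 6.9167]].

Step 3 — invert S. det(S) = 9.6667·6.9167 - (8.1667)² = 0.1667.
  S^{-1} = (1/det) · [[d, -b], [-b, a]] = [[41.5, -49],
 [-49, 58]].

Step 4 — quadratic form (x̄ - mu_0)^T · S^{-1} · (x̄ - mu_0):
  S^{-1} · (x̄ - mu_0) = (-16, 19),
  (x̄ - mu_0)^T · [...] = (0.5)·(-16) + (0.75)·(19) = 6.25.

Step 5 — scale by n: T² = 4 · 6.25 = 25.

T² ≈ 25


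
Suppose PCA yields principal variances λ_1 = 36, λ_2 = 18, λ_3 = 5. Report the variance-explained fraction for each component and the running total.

Step 1 — total variance = trace(Sigma) = Σ λ_i = 36 + 18 + 5 = 59.

Step 2 — fraction explained by component i = λ_i / Σ λ:
  PC1: 36/59 = 0.6102
  PC2: 18/59 = 0.3051
  PC3: 5/59 = 0.0847

Step 3 — cumulative fraction after k components = (λ_1 + ... + λ_k) / Σ λ:
  k = 1: 36/59 = 0.6102
  k = 2: (36 + 18)/59 = 54/59 = 0.9153
  k = 3: (36 + 18 + 5)/59 = 59/59 = 1

Summary (fraction, with percent):

explained: PC1 0.6102 (61.02%), PC2 0.3051 (30.51%), PC3 0.0847 (8.47%);  cumulative: 0.6102, 0.9153, 1


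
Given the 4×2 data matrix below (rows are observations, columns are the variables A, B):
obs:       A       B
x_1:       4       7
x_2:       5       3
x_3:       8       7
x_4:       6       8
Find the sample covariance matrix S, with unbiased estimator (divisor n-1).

Step 1 — column means:
  mean(A) = (4 + 5 + 8 + 6) / 4 = 23/4 = 5.75
  mean(B) = (7 + 3 + 7 + 8) / 4 = 25/4 = 6.25

Step 2 — sample covariance S[i,j] = (1/(n-1)) · Σ_k (x_{k,i} - mean_i) · (x_{k,j} - mean_j), with n-1 = 3.
  S[A,A] = ((-1.75)·(-1.75) + (-0.75)·(-0.75) + (2.25)·(2.25) + (0.25)·(0.25)) / 3 = 8.75/3 = 2.9167
  S[A,B] = ((-1.75)·(0.75) + (-0.75)·(-3.25) + (2.25)·(0.75) + (0.25)·(1.75)) / 3 = 3.25/3 = 1.0833
  S[B,B] = ((0.75)·(0.75) + (-3.25)·(-3.25) + (0.75)·(0.75) + (1.75)·(1.75)) / 3 = 14.75/3 = 4.9167

S is symmetric (S[j,i] = S[i,j]). Assembling:

S = [[2.9167, 1.0833],
 [1.0833, 4.9167]]


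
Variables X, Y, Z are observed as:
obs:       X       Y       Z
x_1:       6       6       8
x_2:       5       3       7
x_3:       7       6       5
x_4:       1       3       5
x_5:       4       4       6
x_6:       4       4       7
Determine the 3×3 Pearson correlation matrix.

Step 1 — column means:
  mean(X) = (6 + 5 + 7 + 1 + 4 + 4) / 6 = 27/6 = 4.5
  mean(Y) = (6 + 3 + 6 + 3 + 4 + 4) / 6 = 26/6 = 4.3333
  mean(Z) = (8 + 7 + 5 + 5 + 6 + 7) / 6 = 38/6 = 6.3333

Step 2 — sample variances and covariances s[i,j] = (1/(n-1)) · Σ_k (x_{k,i} - mean_i) · (x_{k,j} - mean_j), with n-1 = 5:
  s[X,X] = ((1.5)·(1.5) + (0.5)·(0.5) + (2.5)·(2.5) + (-3.5)·(-3.5) + (-0.5)·(-0.5) + (-0.5)·(-0.5)) / 5 = 21.5/5 = 4.3
  s[X,Y] = ((1.5)·(1.6667) + (0.5)·(-1.3333) + (2.5)·(1.6667) + (-3.5)·(-1.3333) + (-0.5)·(-0.3333) + (-0.5)·(-0.3333)) / 5 = 11/5 = 2.2
  s[X,Z] = ((1.5)·(1.6667) + (0.5)·(0.6667) + (2.5)·(-1.3333) + (-3.5)·(-1.3333) + (-0.5)·(-0.3333) + (-0.5)·(0.6667)) / 5 = 4/5 = 0.8
  s[Y,Y] = ((1.6667)·(1.6667) + (-1.3333)·(-1.3333) + (1.6667)·(1.6667) + (-1.3333)·(-1.3333) + (-0.3333)·(-0.3333) + (-0.3333)·(-0.3333)) / 5 = 9.3333/5 = 1.8667
  s[Y,Z] = ((1.6667)·(1.6667) + (-1.3333)·(0.6667) + (1.6667)·(-1.3333) + (-1.3333)·(-1.3333) + (-0.3333)·(-0.3333) + (-0.3333)·(0.6667)) / 5 = 1.3333/5 = 0.2667
  s[Z,Z] = ((1.6667)·(1.6667) + (0.6667)·(0.6667) + (-1.3333)·(-1.3333) + (-1.3333)·(-1.3333) + (-0.3333)·(-0.3333) + (0.6667)·(0.6667)) / 5 = 7.3333/5 = 1.4667
  Sample standard deviations s_i = √(s[i,i]):
  s(X) = √(4.3) = 2.0736
  s(Y) = √(1.8667) = 1.3663
  s(Z) = √(1.4667) = 1.2111

Step 3 — r_{ij} = s_{ij} / (s_i · s_j):
  r[X,X] = 1 (diagonal).
  r[X,Y] = 2.2 / (2.0736 · 1.3663) = 2.2 / 2.8331 = 0.7765
  r[X,Z] = 0.8 / (2.0736 · 1.2111) = 0.8 / 2.5113 = 0.3186
  r[Y,Y] = 1 (diagonal).
  r[Y,Z] = 0.2667 / (1.3663 · 1.2111) = 0.2667 / 1.6546 = 0.1612
  r[Z,Z] = 1 (diagonal).

R is symmetric with unit diagonal. Assembling:

R = [[1, 0.7765, 0.3186],
 [0.7765, 1, 0.1612],
 [0.3186, 0.1612, 1]]


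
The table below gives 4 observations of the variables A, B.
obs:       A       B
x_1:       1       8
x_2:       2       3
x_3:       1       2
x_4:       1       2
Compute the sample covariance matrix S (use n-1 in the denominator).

Step 1 — column means:
  mean(A) = (1 + 2 + 1 + 1) / 4 = 5/4 = 1.25
  mean(B) = (8 + 3 + 2 + 2) / 4 = 15/4 = 3.75

Step 2 — sample covariance S[i,j] = (1/(n-1)) · Σ_k (x_{k,i} - mean_i) · (x_{k,j} - mean_j), with n-1 = 3.
  S[A,A] = ((-0.25)·(-0.25) + (0.75)·(0.75) + (-0.25)·(-0.25) + (-0.25)·(-0.25)) / 3 = 0.75/3 = 0.25
  S[A,B] = ((-0.25)·(4.25) + (0.75)·(-0.75) + (-0.25)·(-1.75) + (-0.25)·(-1.75)) / 3 = -0.75/3 = -0.25
  S[B,B] = ((4.25)·(4.25) + (-0.75)·(-0.75) + (-1.75)·(-1.75) + (-1.75)·(-1.75)) / 3 = 24.75/3 = 8.25

S is symmetric (S[j,i] = S[i,j]). Assembling:

S = [[0.25, -0.25],
 [-0.25, 8.25]]


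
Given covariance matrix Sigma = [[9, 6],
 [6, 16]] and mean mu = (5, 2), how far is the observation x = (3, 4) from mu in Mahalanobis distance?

Step 1 — centre the observation: (x - mu) = (-2, 2).

Step 2 — invert Sigma. det(Sigma) = 9·16 - (6)² = 108.
  Sigma^{-1} = (1/det) · [[d, -b], [-b, a]] = [[0.1481, -0.0556],
 [-0.0556, 0.0833]].

Step 3 — form the quadratic (x - mu)^T · Sigma^{-1} · (x - mu):
  Sigma^{-1} · (x - mu) = (-0.4074, 0.2778).
  (x - mu)^T · [Sigma^{-1} · (x - mu)] = (-2)·(-0.4074) + (2)·(0.2778) = 1.3704.

Step 4 — take square root: d = √(1.3704) ≈ 1.1706.

d(x, mu) = √(1.3704) ≈ 1.1706


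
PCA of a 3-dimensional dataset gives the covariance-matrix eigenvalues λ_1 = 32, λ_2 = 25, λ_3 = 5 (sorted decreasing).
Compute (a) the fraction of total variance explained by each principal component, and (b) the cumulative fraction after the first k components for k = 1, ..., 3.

Step 1 — total variance = trace(Sigma) = Σ λ_i = 32 + 25 + 5 = 62.

Step 2 — fraction explained by component i = λ_i / Σ λ:
  PC1: 32/62 = 0.5161
  PC2: 25/62 = 0.4032
  PC3: 5/62 = 0.0806

Step 3 — cumulative fraction after k components = (λ_1 + ... + λ_k) / Σ λ:
  k = 1: 32/62 = 0.5161
  k = 2: (32 + 25)/62 = 57/62 = 0.9194
  k = 3: (32 + 25 + 5)/62 = 62/62 = 1

Summary (fraction, with percent):

explained: PC1 0.5161 (51.61%), PC2 0.4032 (40.32%), PC3 0.0806 (8.06%);  cumulative: 0.5161, 0.9194, 1


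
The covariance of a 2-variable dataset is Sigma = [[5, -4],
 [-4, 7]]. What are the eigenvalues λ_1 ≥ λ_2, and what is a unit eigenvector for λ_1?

Step 1 — characteristic polynomial of 2×2 Sigma:
  det(Sigma - λI) = λ² - trace · λ + det = 0.
  trace = 5 + 7 = 12, det = 5·7 - (-4)² = 19.
Step 2 — discriminant:
  Δ = trace² - 4·det = 144 - 76 = 68.
Step 3 — eigenvalues:
  λ = (trace ± √Δ)/2 = (12 ± 8.2462)/2,
  λ_1 = 10.1231,  λ_2 = 1.8769.

Step 4 — unit eigenvector for λ_1: solve (Sigma - λ_1 I)v = 0. First row:
  (5 - 10.1231)·v_x + (-4)·v_y = 0, i.e. (-5.1231)·v_x + (-4)·v_y = 0,
  so v ∝ (b, λ_1 - a) = (-4, 5.1231); multiply by -1 so the first entry is positive: u = (4, -5.1231).
  ||u|| = √((4)² + (-5.1231)²) = √(42.2462) ≈ 6.4997,
  v_1 = u/||u|| ≈ (0.6154, -0.7882) (||v_1|| = 1).

λ_1 = 10.1231,  λ_2 = 1.8769;  v_1 ≈ (0.6154, -0.7882)


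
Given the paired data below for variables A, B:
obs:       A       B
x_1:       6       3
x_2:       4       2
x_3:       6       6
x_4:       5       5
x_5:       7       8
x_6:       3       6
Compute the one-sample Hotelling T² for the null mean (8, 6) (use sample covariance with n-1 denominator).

Step 1 — sample mean vector:
  mean(A) = (6 + 4 + 6 + 5 + 7 + 3) / 6 = 31/6 = 5.1667
  mean(B) = (3 + 2 + 6 + 5 + 8 + 6) / 6 = 30/6 = 5
  x̄ = (5.1667, 5),  deviation x̄ - mu_0 = (5.1667, 5) - (8, 6) = (-2.8333, -1).

Step 2 — sample covariance matrix, S[i,j] = (1/(n-1)) · Σ_k (x_{k,i} - mean_i) · (x_{k,j} - mean_j), divisor n-1 = 5:
  S[A,A] = ((0.8333)·(0.8333) + (-1.1667)·(-1.1667) + (0.8333)·(0.8333) + (-0.1667)·(-0.1667) + (1.8333)·(1.8333) + (-2.1667)·(-2.1667)) / 5 = 10.8333/5 = 2.1667
  S[A,B] = ((0.8333)·(-2) + (-1.1667)·(-3) + (0.8333)·(1) + (-0.1667)·(0) + (1.8333)·(3) + (-2.1667)·(1)) / 5 = 6/5 = 1.2
  S[B,B] = ((-2)·(-2) + (-3)·(-3) + (1)·(1) + (0)·(0) + (3)·(3) + (1)·(1)) / 5 = 24/5 = 4.8
  S = [[2.1667, 1.2],
 [1.2, 4.8]].

Step 3 — invert S. det(S) = 2.1667·4.8 - (1.2)² = 8.96.
  S^{-1} = (1/det) · [[d, -b], [-b, a]] = [[0.5357, -0.1339],
 [-0.1339, 0.2418]].

Step 4 — quadratic form (x̄ - mu_0)^T · S^{-1} · (x̄ - mu_0):
  S^{-1} · (x̄ - mu_0) = (-1.3839, 0.1376),
  (x̄ - mu_0)^T · [...] = (-2.8333)·(-1.3839) + (-1)·(0.1376) = 3.7835.

Step 5 — scale by n: T² = 6 · 3.7835 = 22.7009.

T² ≈ 22.7009


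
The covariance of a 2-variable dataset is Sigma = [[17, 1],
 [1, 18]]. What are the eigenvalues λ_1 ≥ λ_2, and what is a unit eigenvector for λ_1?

Step 1 — characteristic polynomial of 2×2 Sigma:
  det(Sigma - λI) = λ² - trace · λ + det = 0.
  trace = 17 + 18 = 35, det = 17·18 - (1)² = 305.
Step 2 — discriminant:
  Δ = trace² - 4·det = 1225 - 1220 = 5.
Step 3 — eigenvalues:
  λ = (trace ± √Δ)/2 = (35 ± 2.2361)/2,
  λ_1 = 18.618,  λ_2 = 16.382.

Step 4 — unit eigenvector for λ_1: solve (Sigma - λ_1 I)v = 0. First row:
  (17 - 18.618)·v_x + (1)·v_y = 0, i.e. (-1.618)·v_x + (1)·v_y = 0,
  so v ∝ (b, λ_1 - a) = (1, 1.618) = u.
  ||u|| = √((1)² + (1.618)²) = √(3.618) ≈ 1.9021,
  v_1 = u/||u|| ≈ (0.5257, 0.8507) (||v_1|| = 1).

λ_1 = 18.618,  λ_2 = 16.382;  v_1 ≈ (0.5257, 0.8507)


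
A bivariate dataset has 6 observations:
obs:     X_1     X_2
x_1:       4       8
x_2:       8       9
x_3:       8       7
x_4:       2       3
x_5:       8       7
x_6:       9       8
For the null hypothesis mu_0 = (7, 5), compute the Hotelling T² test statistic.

Step 1 — sample mean vector:
  mean(X_1) = (4 + 8 + 8 + 2 + 8 + 9) / 6 = 39/6 = 6.5
  mean(X_2) = (8 + 9 + 7 + 3 + 7 + 8) / 6 = 42/6 = 7
  x̄ = (6.5, 7),  deviation x̄ - mu_0 = (6.5, 7) - (7, 5) = (-0.5, 2).

Step 2 — sample covariance matrix, S[i,j] = (1/(n-1)) · Σ_k (x_{k,i} - mean_i) · (x_{k,j} - mean_j), divisor n-1 = 5:
  S[X_1,X_1] = ((-2.5)·(-2.5) + (1.5)·(1.5) + (1.5)·(1.5) + (-4.5)·(-4.5) + (1.5)·(1.5) + (2.5)·(2.5)) / 5 = 39.5/5 = 7.9
  S[X_1,X_2] = ((-2.5)·(1) + (1.5)·(2) + (1.5)·(0) + (-4.5)·(-4) + (1.5)·(0) + (2.5)·(1)) / 5 = 21/5 = 4.2
  S[X_2,X_2] = ((1)·(1) + (2)·(2) + (0)·(0) + (-4)·(-4) + (0)·(0) + (1)·(1)) / 5 = 22/5 = 4.4
  S = [[7.9, 4.2],
 [4.2, 4.4]].

Step 3 — invert S. det(S) = 7.9·4.4 - (4.2)² = 17.12.
  S^{-1} = (1/det) · [[d, -b], [-b, a]] = [[0.257, -0.2453],
 [-0.2453, 0.4614]].

Step 4 — quadratic form (x̄ - mu_0)^T · S^{-1} · (x̄ - mu_0):
  S^{-1} · (x̄ - mu_0) = (-0.6192, 1.0456),
  (x̄ - mu_0)^T · [...] = (-0.5)·(-0.6192) + (2)·(1.0456) = 2.4007.

Step 5 — scale by n: T² = 6 · 2.4007 = 14.4042.

T² ≈ 14.4042


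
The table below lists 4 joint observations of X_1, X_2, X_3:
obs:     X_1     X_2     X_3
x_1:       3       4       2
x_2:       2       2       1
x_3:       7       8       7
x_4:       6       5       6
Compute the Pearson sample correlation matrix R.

Step 1 — column means:
  mean(X_1) = (3 + 2 + 7 + 6) / 4 = 18/4 = 4.5
  mean(X_2) = (4 + 2 + 8 + 5) / 4 = 19/4 = 4.75
  mean(X_3) = (2 + 1 + 7 + 6) / 4 = 16/4 = 4

Step 2 — sample variances and covariances s[i,j] = (1/(n-1)) · Σ_k (x_{k,i} - mean_i) · (x_{k,j} - mean_j), with n-1 = 3:
  s[X_1,X_1] = ((-1.5)·(-1.5) + (-2.5)·(-2.5) + (2.5)·(2.5) + (1.5)·(1.5)) / 3 = 17/3 = 5.6667
  s[X_1,X_2] = ((-1.5)·(-0.75) + (-2.5)·(-2.75) + (2.5)·(3.25) + (1.5)·(0.25)) / 3 = 16.5/3 = 5.5
  s[X_1,X_3] = ((-1.5)·(-2) + (-2.5)·(-3) + (2.5)·(3) + (1.5)·(2)) / 3 = 21/3 = 7
  s[X_2,X_2] = ((-0.75)·(-0.75) + (-2.75)·(-2.75) + (3.25)·(3.25) + (0.25)·(0.25)) / 3 = 18.75/3 = 6.25
  s[X_2,X_3] = ((-0.75)·(-2) + (-2.75)·(-3) + (3.25)·(3) + (0.25)·(2)) / 3 = 20/3 = 6.6667
  s[X_3,X_3] = ((-2)·(-2) + (-3)·(-3) + (3)·(3) + (2)·(2)) / 3 = 26/3 = 8.6667
  Sample standard deviations s_i = √(s[i,i]):
  s(X_1) = √(5.6667) = 2.3805
  s(X_2) = √(6.25) = 2.5
  s(X_3) = √(8.6667) = 2.9439

Step 3 — r_{ij} = s_{ij} / (s_i · s_j):
  r[X_1,X_1] = 1 (diagonal).
  r[X_1,X_2] = 5.5 / (2.3805 · 2.5) = 5.5 / 5.9512 = 0.9242
  r[X_1,X_3] = 7 / (2.3805 · 2.9439) = 7 / 7.0079 = 0.9989
  r[X_2,X_2] = 1 (diagonal).
  r[X_2,X_3] = 6.6667 / (2.5 · 2.9439) = 6.6667 / 7.3598 = 0.9058
  r[X_3,X_3] = 1 (diagonal).

R is symmetric with unit diagonal. Assembling:

R = [[1, 0.9242, 0.9989],
 [0.9242, 1, 0.9058],
 [0.9989, 0.9058, 1]]


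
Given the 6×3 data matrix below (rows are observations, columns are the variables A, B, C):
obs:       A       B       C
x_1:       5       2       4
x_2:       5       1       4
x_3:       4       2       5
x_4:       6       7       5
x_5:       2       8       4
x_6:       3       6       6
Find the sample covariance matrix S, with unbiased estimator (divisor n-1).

Step 1 — column means:
  mean(A) = (5 + 5 + 4 + 6 + 2 + 3) / 6 = 25/6 = 4.1667
  mean(B) = (2 + 1 + 2 + 7 + 8 + 6) / 6 = 26/6 = 4.3333
  mean(C) = (4 + 4 + 5 + 5 + 4 + 6) / 6 = 28/6 = 4.6667

Step 2 — sample covariance S[i,j] = (1/(n-1)) · Σ_k (x_{k,i} - mean_i) · (x_{k,j} - mean_j), with n-1 = 5.
  S[A,A] = ((0.8333)·(0.8333) + (0.8333)·(0.8333) + (-0.1667)·(-0.1667) + (1.8333)·(1.8333) + (-2.1667)·(-2.1667) + (-1.1667)·(-1.1667)) / 5 = 10.8333/5 = 2.1667
  S[A,B] = ((0.8333)·(-2.3333) + (0.8333)·(-3.3333) + (-0.1667)·(-2.3333) + (1.8333)·(2.6667) + (-2.1667)·(3.6667) + (-1.1667)·(1.6667)) / 5 = -9.3333/5 = -1.8667
  S[A,C] = ((0.8333)·(-0.6667) + (0.8333)·(-0.6667) + (-0.1667)·(0.3333) + (1.8333)·(0.3333) + (-2.1667)·(-0.6667) + (-1.1667)·(1.3333)) / 5 = -0.6667/5 = -0.1333
  S[B,B] = ((-2.3333)·(-2.3333) + (-3.3333)·(-3.3333) + (-2.3333)·(-2.3333) + (2.6667)·(2.6667) + (3.6667)·(3.6667) + (1.6667)·(1.6667)) / 5 = 45.3333/5 = 9.0667
  S[B,C] = ((-2.3333)·(-0.6667) + (-3.3333)·(-0.6667) + (-2.3333)·(0.3333) + (2.6667)·(0.3333) + (3.6667)·(-0.6667) + (1.6667)·(1.3333)) / 5 = 3.6667/5 = 0.7333
  S[C,C] = ((-0.6667)·(-0.6667) + (-0.6667)·(-0.6667) + (0.3333)·(0.3333) + (0.3333)·(0.3333) + (-0.6667)·(-0.6667) + (1.3333)·(1.3333)) / 5 = 3.3333/5 = 0.6667

S is symmetric (S[j,i] = S[i,j]). Assembling:

S = [[2.1667, -1.8667, -0.1333],
 [-1.8667, 9.0667, 0.7333],
 [-0.1333, 0.7333, 0.6667]]


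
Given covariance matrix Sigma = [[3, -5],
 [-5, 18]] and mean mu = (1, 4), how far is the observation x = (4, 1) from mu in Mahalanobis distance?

Step 1 — centre the observation: (x - mu) = (3, -3).

Step 2 — invert Sigma. det(Sigma) = 3·18 - (-5)² = 29.
  Sigma^{-1} = (1/det) · [[d, -b], [-b, a]] = [[0.6207, 0.1724],
 [0.1724, 0.1034]].

Step 3 — form the quadratic (x - mu)^T · Sigma^{-1} · (x - mu):
  Sigma^{-1} · (x - mu) = (1.3448, 0.2069).
  (x - mu)^T · [Sigma^{-1} · (x - mu)] = (3)·(1.3448) + (-3)·(0.2069) = 3.4138.

Step 4 — take square root: d = √(3.4138) ≈ 1.8476.

d(x, mu) = √(3.4138) ≈ 1.8476


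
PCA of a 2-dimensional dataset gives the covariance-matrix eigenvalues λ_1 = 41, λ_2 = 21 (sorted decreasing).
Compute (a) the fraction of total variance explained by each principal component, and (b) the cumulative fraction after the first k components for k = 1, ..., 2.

Step 1 — total variance = trace(Sigma) = Σ λ_i = 41 + 21 = 62.

Step 2 — fraction explained by component i = λ_i / Σ λ:
  PC1: 41/62 = 0.6613
  PC2: 21/62 = 0.3387

Step 3 — cumulative fraction after k components = (λ_1 + ... + λ_k) / Σ λ:
  k = 1: 41/62 = 0.6613
  k = 2: (41 + 21)/62 = 62/62 = 1

Summary (fraction, with percent):

explained: PC1 0.6613 (66.13%), PC2 0.3387 (33.87%);  cumulative: 0.6613, 1


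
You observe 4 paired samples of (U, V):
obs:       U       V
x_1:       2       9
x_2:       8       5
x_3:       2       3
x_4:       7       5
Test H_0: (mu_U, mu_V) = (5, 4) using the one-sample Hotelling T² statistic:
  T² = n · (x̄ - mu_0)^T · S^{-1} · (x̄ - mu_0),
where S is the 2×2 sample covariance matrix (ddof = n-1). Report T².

Step 1 — sample mean vector:
  mean(U) = (2 + 8 + 2 + 7) / 4 = 19/4 = 4.75
  mean(V) = (9 + 5 + 3 + 5) / 4 = 22/4 = 5.5
  x̄ = (4.75, 5.5),  deviation x̄ - mu_0 = (4.75, 5.5) - (5, 4) = (-0.25, 1.5).

Step 2 — sample covariance matrix, S[i,j] = (1/(n-1)) · Σ_k (x_{k,i} - mean_i) · (x_{k,j} - mean_j), divisor n-1 = 3:
  S[U,U] = ((-2.75)·(-2.75) + (3.25)·(3.25) + (-2.75)·(-2.75) + (2.25)·(2.25)) / 3 = 30.75/3 = 10.25
  S[U,V] = ((-2.75)·(3.5) + (3.25)·(-0.5) + (-2.75)·(-2.5) + (2.25)·(-0.5)) / 3 = -5.5/3 = -1.8333
  S[V,V] = ((3.5)·(3.5) + (-0.5)·(-0.5) + (-2.5)·(-2.5) + (-0.5)·(-0.5)) / 3 = 19/3 = 6.3333
  S = [[10.25, -1.8333],
 [-1.8333, 6.3333]].

Step 3 — invert S. det(S) = 10.25·6.3333 - (-1.8333)² = 61.5556.
  S^{-1} = (1/det) · [[d, -b], [-b, a]] = [[0.1029, 0.0298],
 [0.0298, 0.1665]].

Step 4 — quadratic form (x̄ - mu_0)^T · S^{-1} · (x̄ - mu_0):
  S^{-1} · (x̄ - mu_0) = (0.019, 0.2423),
  (x̄ - mu_0)^T · [...] = (-0.25)·(0.019) + (1.5)·(0.2423) = 0.3588.

Step 5 — scale by n: T² = 4 · 0.3588 = 1.435.

T² ≈ 1.435


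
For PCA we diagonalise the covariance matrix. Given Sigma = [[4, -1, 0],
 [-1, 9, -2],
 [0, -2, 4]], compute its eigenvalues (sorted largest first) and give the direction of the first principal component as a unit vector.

Step 1 — characteristic polynomial p(λ) = det(λI - Sigma) = λ³ - tr·λ² + c_1·λ - det, where tr = trace, c_1 = sum of the principal 2×2 minors, det = det(Sigma):
  tr = 4 + 9 + 4 = 17,
  c_1 = (4·9 - (-1)²) + (4·4 - (0)²) + (9·4 - (-2)²) = 35 + 16 + 32 = 83,
  det = 4·(9·4 - (-2)²) - (-1)·((-1)·4 - (-2)·(0)) + (0)·((-1)·(-2) - 9·(0)) = 4·(32) - (-1)·(-4) + (0)·(2) = 124.
  So p(λ) = λ³ - 17λ² + 83λ - 124.
Step 2 — look for an integer root (rational root theorem: any rational root is an integer divisor of 124). Testing λ = 4:
  p(4) = 64 - 272 + 332 - 124 = 0  ✓
  Dividing out (λ - 4): p(λ) = (λ - 4)(λ² - 13λ + 31).
Step 3 — remaining eigenvalues from the quadratic λ² - 13λ + 31 = 0:
  Δ = 13² - 4·31 = 169 - 124 = 45,  λ = (13 ± √45)/2 = (13 ± 6.7082)/2 ≈ 9.8541 or 3.1459.
  Sorted: λ_1 = 9.8541,  λ_2 = 4,  λ_3 = 3.1459  (check: sum = 17 = tr ✓).

Step 4 — unit eigenvector for λ_1 ≈ 9.8541: v spans the null space of (Sigma - λ_1 I), whose rows are
  r_1 = (-5.8541, -1, 0),  r_2 = (-1, -0.8541, -2),  r_3 = (0, -2, -5.8541).
  v is orthogonal to every row, so take v ∝ r_1 × r_2 = ((-1)·(-2) - (0)·(-0.8541), (0)·(-1) - (-5.8541)·(-2), (-5.8541)·(-0.8541) - (-1)·(-1)) ≈ (2, -11.7082, 4).
  Let u = (2, -11.7082, 4).
  ||u|| = √((2)² + (-11.7082)² + (4)²) = √(157.082) ≈ 12.5332,  v_1 = u/||u|| ≈ (0.1596, -0.9342, 0.3192) (||v_1|| = 1).

λ_1 = 9.8541,  λ_2 = 4,  λ_3 = 3.1459;  v_1 ≈ (0.1596, -0.9342, 0.3192)


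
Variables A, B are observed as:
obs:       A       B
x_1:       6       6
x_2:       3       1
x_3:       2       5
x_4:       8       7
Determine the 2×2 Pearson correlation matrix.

Step 1 — column means:
  mean(A) = (6 + 3 + 2 + 8) / 4 = 19/4 = 4.75
  mean(B) = (6 + 1 + 5 + 7) / 4 = 19/4 = 4.75

Step 2 — sample variances and covariances s[i,j] = (1/(n-1)) · Σ_k (x_{k,i} - mean_i) · (x_{k,j} - mean_j), with n-1 = 3:
  s[A,A] = ((1.25)·(1.25) + (-1.75)·(-1.75) + (-2.75)·(-2.75) + (3.25)·(3.25)) / 3 = 22.75/3 = 7.5833
  s[A,B] = ((1.25)·(1.25) + (-1.75)·(-3.75) + (-2.75)·(0.25) + (3.25)·(2.25)) / 3 = 14.75/3 = 4.9167
  s[B,B] = ((1.25)·(1.25) + (-3.75)·(-3.75) + (0.25)·(0.25) + (2.25)·(2.25)) / 3 = 20.75/3 = 6.9167
  Sample standard deviations s_i = √(s[i,i]):
  s(A) = √(7.5833) = 2.7538
  s(B) = √(6.9167) = 2.63

Step 3 — r_{ij} = s_{ij} / (s_i · s_j):
  r[A,A] = 1 (diagonal).
  r[A,B] = 4.9167 / (2.7538 · 2.63) = 4.9167 / 7.2423 = 0.6789
  r[B,B] = 1 (diagonal).

R is symmetric with unit diagonal. Assembling:

R = [[1, 0.6789],
 [0.6789, 1]]
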